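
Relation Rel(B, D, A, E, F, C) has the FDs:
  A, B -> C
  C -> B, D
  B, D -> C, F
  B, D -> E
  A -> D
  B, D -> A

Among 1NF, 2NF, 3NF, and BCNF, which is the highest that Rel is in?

Candidate keys: {A, B}, {B, D}, {C}. Prime attributes: {A, B, C, D}.
A -> D: {A}⁺ = {A, D}, which is not all of the attributes, so the left side is not a superkey — BCNF is violated.
Since {D} ⊆ prime attributes and every other non-superkey FD also has a prime right side, the schema is in 3NF.

3NF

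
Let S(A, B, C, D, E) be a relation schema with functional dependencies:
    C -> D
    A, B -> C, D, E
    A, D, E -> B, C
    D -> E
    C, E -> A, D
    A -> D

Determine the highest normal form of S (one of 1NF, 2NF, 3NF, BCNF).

Candidate keys: {A}, {C}. Prime attributes: {A, C}.
D -> E: {D}⁺ = {D, E}, which is not all of the attributes, so the left side is not a superkey — BCNF is violated.
D -> E determines the non-prime attribute {E} from a non-superkey — 3NF is violated.
Every candidate key is a single attribute, so no partial dependency is possible; 2NF holds.

2NF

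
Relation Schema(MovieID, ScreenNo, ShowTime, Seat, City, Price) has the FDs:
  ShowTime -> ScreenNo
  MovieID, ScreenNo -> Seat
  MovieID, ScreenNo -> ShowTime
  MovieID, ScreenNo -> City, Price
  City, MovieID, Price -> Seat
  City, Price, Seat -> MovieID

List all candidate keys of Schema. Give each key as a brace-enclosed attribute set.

{MovieID, ScreenNo} is a candidate key since {MovieID, ScreenNo}⁺ = {City, MovieID, Price, ScreenNo, Seat, ShowTime} covers every attribute.
{MovieID, ShowTime} is a candidate key since {MovieID, ShowTime}⁺ = {City, MovieID, Price, ScreenNo, Seat, ShowTime} covers every attribute.
{City, Price, ScreenNo, Seat} is a candidate key since {City, Price, ScreenNo, Seat}⁺ = {City, MovieID, Price, ScreenNo, Seat, ShowTime} covers every attribute.
{City, Price, Seat, ShowTime} is a candidate key since {City, Price, Seat, ShowTime}⁺ = {City, MovieID, Price, ScreenNo, Seat, ShowTime} covers every attribute.
No proper subset of any of these is a key, and no other minimal superkey exists.

{City, Price, ScreenNo, Seat}, {City, Price, Seat, ShowTime}, {MovieID, ScreenNo}, {MovieID, ShowTime}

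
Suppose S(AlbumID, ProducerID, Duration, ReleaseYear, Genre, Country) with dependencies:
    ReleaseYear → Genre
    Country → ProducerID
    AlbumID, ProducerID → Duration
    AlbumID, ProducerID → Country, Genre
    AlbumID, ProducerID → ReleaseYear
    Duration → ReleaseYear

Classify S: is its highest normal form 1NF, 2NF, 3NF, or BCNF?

2NF

Candidate keys: {AlbumID, Country}, {AlbumID, ProducerID}. Prime attributes: {AlbumID, Country, ProducerID}.
ReleaseYear → Genre: {ReleaseYear}⁺ = {Genre, ReleaseYear}, which is not all of the attributes, so the left side is not a superkey — BCNF is violated.
ReleaseYear → Genre determines the non-prime attribute {Genre} from a non-superkey — 3NF is violated.
Checking every proper subset of each key, none determines a non-prime attribute — 2NF is satisfied.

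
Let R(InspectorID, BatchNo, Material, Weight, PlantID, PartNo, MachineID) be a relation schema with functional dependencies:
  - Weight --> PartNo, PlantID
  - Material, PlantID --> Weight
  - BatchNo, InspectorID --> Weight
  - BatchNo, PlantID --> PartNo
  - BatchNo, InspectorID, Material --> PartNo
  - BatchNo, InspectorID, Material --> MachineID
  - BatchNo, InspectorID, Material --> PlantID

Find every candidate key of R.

{BatchNo, InspectorID, Material}

No FD produces {BatchNo, InspectorID, Material}, so they must be in every candidate key.
{BatchNo, InspectorID, Material} is a candidate key since {BatchNo, InspectorID, Material}⁺ = {BatchNo, InspectorID, MachineID, Material, PartNo, PlantID, Weight} covers every attribute.
No smaller or unrelated set reaches every attribute, so there are no other keys.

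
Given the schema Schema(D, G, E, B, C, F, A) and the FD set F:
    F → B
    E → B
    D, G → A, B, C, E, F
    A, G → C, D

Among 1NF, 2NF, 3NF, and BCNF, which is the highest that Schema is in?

Candidate keys: {A, G}, {D, G}. Prime attributes: {A, D, G}.
For F → B we have {F}⁺ = {B, F}; {F} is not a superkey, so BCNF fails.
F → B has non-prime {B} on the right and a non-superkey on the left, so 3NF fails.
Checking every proper subset of each key, none determines a non-prime attribute — 2NF is satisfied.

2NF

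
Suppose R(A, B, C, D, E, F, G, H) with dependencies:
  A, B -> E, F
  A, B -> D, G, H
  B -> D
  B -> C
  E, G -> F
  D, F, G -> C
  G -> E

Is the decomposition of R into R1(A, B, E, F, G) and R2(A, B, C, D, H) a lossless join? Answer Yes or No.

Common attributes: {A, B}; their closure is {A, B, C, D, E, F, G, H}.
R1 is contained in that closure, so R1 ∩ R2 -> R1 holds and the join is lossless.

Yes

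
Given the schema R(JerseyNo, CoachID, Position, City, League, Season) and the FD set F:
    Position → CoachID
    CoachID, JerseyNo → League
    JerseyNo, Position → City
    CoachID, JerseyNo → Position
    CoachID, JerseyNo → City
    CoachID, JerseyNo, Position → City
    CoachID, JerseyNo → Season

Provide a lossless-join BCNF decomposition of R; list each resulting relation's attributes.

{City, JerseyNo, League, Position, Season}; {CoachID, Position}

Candidate keys of the original relation: {CoachID, JerseyNo}, {JerseyNo, Position}.
Within {City, CoachID, JerseyNo, League, Position, Season}: {Position}⁺ ∩ {City, CoachID, JerseyNo, League, Position, Season} = {CoachID, Position}, not the whole set, so Position → CoachID violates BCNF; decompose into {CoachID, Position} and {City, JerseyNo, League, Position, Season}.
{CoachID, Position} is in BCNF.
{City, JerseyNo, League, Position, Season} is in BCNF.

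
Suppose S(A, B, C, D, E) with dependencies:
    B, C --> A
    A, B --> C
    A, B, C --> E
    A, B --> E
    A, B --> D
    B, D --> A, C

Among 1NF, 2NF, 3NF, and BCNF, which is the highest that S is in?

BCNF

Candidate keys: {A, B}, {B, C}, {B, D}. Prime attributes: {A, B, C, D}.
Each dependency's left side is a superkey — BCNF holds.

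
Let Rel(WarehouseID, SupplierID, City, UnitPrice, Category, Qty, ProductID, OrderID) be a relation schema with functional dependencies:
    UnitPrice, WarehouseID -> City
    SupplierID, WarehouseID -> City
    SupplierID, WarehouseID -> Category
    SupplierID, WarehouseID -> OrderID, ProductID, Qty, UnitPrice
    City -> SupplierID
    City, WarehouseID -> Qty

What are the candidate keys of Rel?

No FD produces {WarehouseID}, so it must be in every candidate key.
Closure of {City, WarehouseID} is {Category, City, OrderID, ProductID, Qty, SupplierID, UnitPrice, WarehouseID}, the whole schema; {City, WarehouseID} is a candidate key.
Closure of {SupplierID, WarehouseID} is {Category, City, OrderID, ProductID, Qty, SupplierID, UnitPrice, WarehouseID}, the whole schema; {SupplierID, WarehouseID} is a candidate key.
Closure of {UnitPrice, WarehouseID} is {Category, City, OrderID, ProductID, Qty, SupplierID, UnitPrice, WarehouseID}, the whole schema; {UnitPrice, WarehouseID} is a candidate key.
These are minimal and exhaustive — every other superkey contains one of them.

{City, WarehouseID}, {SupplierID, WarehouseID}, {UnitPrice, WarehouseID}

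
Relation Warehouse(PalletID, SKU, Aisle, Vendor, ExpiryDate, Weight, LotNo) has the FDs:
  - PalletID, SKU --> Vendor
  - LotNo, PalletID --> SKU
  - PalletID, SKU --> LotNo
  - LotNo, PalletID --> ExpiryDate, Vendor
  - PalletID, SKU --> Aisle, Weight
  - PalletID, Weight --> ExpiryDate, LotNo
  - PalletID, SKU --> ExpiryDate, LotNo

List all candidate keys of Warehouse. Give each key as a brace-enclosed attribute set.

Attributes never on any right-hand side: {PalletID} — every candidate key must contain it.
{LotNo, PalletID}⁺ = {Aisle, ExpiryDate, LotNo, PalletID, SKU, Vendor, Weight} — all of the relation — so {LotNo, PalletID} is a candidate key.
{PalletID, SKU}⁺ = {Aisle, ExpiryDate, LotNo, PalletID, SKU, Vendor, Weight} — all of the relation — so {PalletID, SKU} is a candidate key.
{PalletID, Weight}⁺ = {Aisle, ExpiryDate, LotNo, PalletID, SKU, Vendor, Weight} — all of the relation — so {PalletID, Weight} is a candidate key.
These are minimal and exhaustive — every other superkey contains one of them.

{LotNo, PalletID}, {PalletID, SKU}, {PalletID, Weight}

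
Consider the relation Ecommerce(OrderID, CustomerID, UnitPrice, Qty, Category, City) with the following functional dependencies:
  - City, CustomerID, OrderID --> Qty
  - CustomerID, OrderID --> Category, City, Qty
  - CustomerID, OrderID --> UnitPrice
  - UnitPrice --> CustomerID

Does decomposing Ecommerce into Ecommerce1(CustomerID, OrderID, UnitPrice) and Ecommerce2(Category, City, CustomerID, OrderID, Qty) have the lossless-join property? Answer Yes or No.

Yes

Common attributes: {CustomerID, OrderID}; their closure is {Category, City, CustomerID, OrderID, Qty, UnitPrice}.
Since Ecommerce1 ⊆ {Category, City, CustomerID, OrderID, Qty, UnitPrice}, the intersection is a superkey of Ecommerce1; the decomposition is lossless.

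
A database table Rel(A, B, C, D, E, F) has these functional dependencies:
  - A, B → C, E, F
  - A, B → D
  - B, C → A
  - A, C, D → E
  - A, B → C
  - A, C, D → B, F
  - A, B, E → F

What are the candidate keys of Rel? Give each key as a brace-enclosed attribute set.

{A, B}, {A, C, D}, {B, C}

{A, B} is a candidate key since {A, B}⁺ = {A, B, C, D, E, F} covers every attribute.
{B, C} is a candidate key since {B, C}⁺ = {A, B, C, D, E, F} covers every attribute.
{A, C, D} is a candidate key since {A, C, D}⁺ = {A, B, C, D, E, F} covers every attribute.
No proper subset of any of these is a key, and no other minimal superkey exists.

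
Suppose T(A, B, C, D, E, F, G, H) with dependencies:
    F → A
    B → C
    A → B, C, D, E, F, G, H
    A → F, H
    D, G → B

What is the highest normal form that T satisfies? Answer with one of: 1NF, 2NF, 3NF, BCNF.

2NF

Candidate keys: {A}, {F}. Prime attributes: {A, F}.
B → C breaks BCNF: {B}⁺ = {B, C}, so {B} is not a superkey.
B → C has non-prime {C} on the right and a non-superkey on the left, so 3NF fails.
Every candidate key is a single attribute, so no partial dependency is possible; 2NF holds.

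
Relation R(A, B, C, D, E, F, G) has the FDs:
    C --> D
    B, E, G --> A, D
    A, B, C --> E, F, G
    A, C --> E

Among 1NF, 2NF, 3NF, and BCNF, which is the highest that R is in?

1NF

Candidate keys: {A, B, C}, {B, C, E, G}. Prime attributes: {A, B, C, E, G}.
For C --> D we have {C}⁺ = {C, D}; {C} is not a superkey, so BCNF fails.
C --> D has non-prime {D} on the right and a non-superkey on the left, so 3NF fails.
{C} is a proper subset of the key {A, B, C}, and {C}⁺ contains the non-prime attribute {D} — a partial dependency, so 2NF is violated.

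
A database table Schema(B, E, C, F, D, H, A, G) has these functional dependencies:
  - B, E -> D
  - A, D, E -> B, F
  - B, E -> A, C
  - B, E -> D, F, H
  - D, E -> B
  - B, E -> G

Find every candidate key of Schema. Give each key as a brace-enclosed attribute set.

{B, E}, {D, E}

Attributes never on any right-hand side: {E} — every candidate key must contain it.
{B, E} is a candidate key since {B, E}⁺ = {A, B, C, D, E, F, G, H} covers every attribute.
{D, E} is a candidate key since {D, E}⁺ = {A, B, C, D, E, F, G, H} covers every attribute.
No proper subset of any of these is a key, and no other minimal superkey exists.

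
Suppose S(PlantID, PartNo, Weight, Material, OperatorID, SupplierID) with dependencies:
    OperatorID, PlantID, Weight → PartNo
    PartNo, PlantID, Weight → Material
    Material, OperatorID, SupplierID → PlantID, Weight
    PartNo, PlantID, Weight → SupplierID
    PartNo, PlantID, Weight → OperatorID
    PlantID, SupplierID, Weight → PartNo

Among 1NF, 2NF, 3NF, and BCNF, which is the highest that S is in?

BCNF

Candidate keys: {Material, OperatorID, SupplierID}, {OperatorID, PlantID, Weight}, {PartNo, PlantID, Weight}, {PlantID, SupplierID, Weight}. Prime attributes: {Material, OperatorID, PartNo, PlantID, SupplierID, Weight}.
The left-hand side of every FD is a superkey, so BCNF is satisfied.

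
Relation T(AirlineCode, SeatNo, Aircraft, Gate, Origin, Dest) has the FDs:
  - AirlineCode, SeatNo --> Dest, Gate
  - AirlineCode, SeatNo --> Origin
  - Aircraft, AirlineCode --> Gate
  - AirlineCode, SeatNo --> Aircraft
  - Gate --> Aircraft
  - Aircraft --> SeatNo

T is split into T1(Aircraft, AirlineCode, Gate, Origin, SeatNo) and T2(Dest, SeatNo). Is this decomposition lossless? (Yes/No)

No

Common attributes: {SeatNo}; their closure is {SeatNo}.
Neither T1 nor T2 is contained in that closure, so the decomposition is lossy.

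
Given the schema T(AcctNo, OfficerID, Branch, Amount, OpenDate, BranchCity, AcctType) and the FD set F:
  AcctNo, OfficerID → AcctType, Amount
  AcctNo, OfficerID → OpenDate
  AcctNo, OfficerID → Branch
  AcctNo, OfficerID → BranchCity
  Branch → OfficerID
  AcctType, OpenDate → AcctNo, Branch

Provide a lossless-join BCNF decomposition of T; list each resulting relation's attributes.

{AcctNo, AcctType, Amount, Branch, BranchCity, OpenDate}; {Branch, OfficerID}

Candidate keys of the original relation: {AcctNo, Branch}, {AcctNo, OfficerID}, {AcctType, OpenDate}.
Within {AcctNo, AcctType, Amount, Branch, BranchCity, OfficerID, OpenDate}: {Branch}⁺ ∩ {AcctNo, AcctType, Amount, Branch, BranchCity, OfficerID, OpenDate} = {Branch, OfficerID}, not the whole set, so Branch → OfficerID violates BCNF; decompose into {Branch, OfficerID} and {AcctNo, AcctType, Amount, Branch, BranchCity, OpenDate}.
{Branch, OfficerID} has no BCNF violation.
{AcctNo, AcctType, Amount, Branch, BranchCity, OpenDate} has no BCNF violation.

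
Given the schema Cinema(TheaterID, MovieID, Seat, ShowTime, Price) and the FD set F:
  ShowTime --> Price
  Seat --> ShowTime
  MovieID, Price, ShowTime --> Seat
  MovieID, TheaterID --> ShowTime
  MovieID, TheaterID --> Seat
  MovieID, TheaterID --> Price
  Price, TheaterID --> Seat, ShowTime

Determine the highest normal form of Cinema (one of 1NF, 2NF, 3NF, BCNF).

2NF

Candidate key: {MovieID, TheaterID}. Prime attributes: {MovieID, TheaterID}.
ShowTime --> Price: {ShowTime}⁺ = {Price, ShowTime}, which is not all of the attributes, so the left side is not a superkey — BCNF is violated.
ShowTime --> Price has non-prime {Price} on the right and a non-superkey on the left, so 3NF fails.
No proper subset of a key has a non-prime attribute in its closure, so there is no partial dependency; 2NF holds.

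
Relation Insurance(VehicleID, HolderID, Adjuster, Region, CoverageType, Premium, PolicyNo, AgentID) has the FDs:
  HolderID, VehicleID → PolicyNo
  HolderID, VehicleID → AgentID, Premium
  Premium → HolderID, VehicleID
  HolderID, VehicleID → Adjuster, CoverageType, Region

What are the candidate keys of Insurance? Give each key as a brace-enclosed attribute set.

Closure of {Premium} is {Adjuster, AgentID, CoverageType, HolderID, PolicyNo, Premium, Region, VehicleID}, the whole schema; {Premium} is a candidate key.
Closure of {HolderID, VehicleID} is {Adjuster, AgentID, CoverageType, HolderID, PolicyNo, Premium, Region, VehicleID}, the whole schema; {HolderID, VehicleID} is a candidate key.
These are minimal and exhaustive — every other superkey contains one of them.

{HolderID, VehicleID}, {Premium}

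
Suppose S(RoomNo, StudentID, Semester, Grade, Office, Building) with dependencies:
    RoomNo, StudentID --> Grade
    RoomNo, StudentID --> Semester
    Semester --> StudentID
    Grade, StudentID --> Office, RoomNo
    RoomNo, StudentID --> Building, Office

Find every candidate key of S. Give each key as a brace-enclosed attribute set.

{Grade, Semester}, {Grade, StudentID}, {RoomNo, Semester}, {RoomNo, StudentID}

{Grade, Semester}⁺ = {Building, Grade, Office, RoomNo, Semester, StudentID} — all of the relation — so {Grade, Semester} is a candidate key.
{Grade, StudentID}⁺ = {Building, Grade, Office, RoomNo, Semester, StudentID} — all of the relation — so {Grade, StudentID} is a candidate key.
{RoomNo, Semester}⁺ = {Building, Grade, Office, RoomNo, Semester, StudentID} — all of the relation — so {RoomNo, Semester} is a candidate key.
{RoomNo, StudentID}⁺ = {Building, Grade, Office, RoomNo, Semester, StudentID} — all of the relation — so {RoomNo, StudentID} is a candidate key.
These are minimal and exhaustive — every other superkey contains one of them.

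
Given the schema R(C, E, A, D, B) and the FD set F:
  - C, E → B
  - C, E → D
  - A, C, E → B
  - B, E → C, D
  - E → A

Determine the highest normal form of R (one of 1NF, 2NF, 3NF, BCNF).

Candidate keys: {B, E}, {C, E}. Prime attributes: {B, C, E}.
E → A breaks BCNF: {E}⁺ = {A, E}, so {E} is not a superkey.
Because {A} is non-prime and the left side of E → A is not a superkey, the relation is not in 3NF.
{E} is a proper subset of the key {B, E}, and {E}⁺ contains the non-prime attribute {A} — a partial dependency, so 2NF is violated.

1NF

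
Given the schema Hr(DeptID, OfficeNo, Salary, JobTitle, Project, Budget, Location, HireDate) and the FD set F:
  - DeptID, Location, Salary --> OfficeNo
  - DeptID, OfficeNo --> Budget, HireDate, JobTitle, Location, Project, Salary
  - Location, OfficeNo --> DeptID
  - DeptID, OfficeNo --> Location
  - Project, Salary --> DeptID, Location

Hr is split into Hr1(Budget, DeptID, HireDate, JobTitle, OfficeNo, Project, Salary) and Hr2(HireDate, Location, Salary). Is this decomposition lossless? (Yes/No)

No

Hr1 ∩ Hr2 = {HireDate, Salary}; its closure under F is {HireDate, Salary}.
The closure covers neither Hr1 nor Hr2 entirely; the join is not lossless.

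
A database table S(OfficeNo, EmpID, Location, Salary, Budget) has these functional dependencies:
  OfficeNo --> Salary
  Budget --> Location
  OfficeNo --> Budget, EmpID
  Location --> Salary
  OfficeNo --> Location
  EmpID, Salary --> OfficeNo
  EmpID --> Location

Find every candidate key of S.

{EmpID} is a candidate key since {EmpID}⁺ = {Budget, EmpID, Location, OfficeNo, Salary} covers every attribute.
{OfficeNo} is a candidate key since {OfficeNo}⁺ = {Budget, EmpID, Location, OfficeNo, Salary} covers every attribute.
Any other superkey properly contains one of these, so there are no further candidate keys.

{EmpID}, {OfficeNo}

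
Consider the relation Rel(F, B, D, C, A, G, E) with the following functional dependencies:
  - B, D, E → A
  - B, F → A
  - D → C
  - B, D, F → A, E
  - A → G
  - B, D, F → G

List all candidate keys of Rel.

{B, D, F} never appear on the right of any FD, so every key must include all of them.
Closure of {B, D, F} is {A, B, C, D, E, F, G}, the whole schema; {B, D, F} is a candidate key.
No other minimal set has full closure, so this is the only candidate key.

{B, D, F}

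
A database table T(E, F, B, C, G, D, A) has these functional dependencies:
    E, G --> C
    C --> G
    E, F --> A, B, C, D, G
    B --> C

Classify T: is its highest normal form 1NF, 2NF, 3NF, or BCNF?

2NF

Candidate key: {E, F}. Prime attributes: {E, F}.
E, G --> C: {E, G}⁺ = {C, E, G}, which is not all of the attributes, so the left side is not a superkey — BCNF is violated.
E, G --> C has non-prime {C} on the right and a non-superkey on the left, so 3NF fails.
No proper subset of a key has a non-prime attribute in its closure, so there is no partial dependency; 2NF holds.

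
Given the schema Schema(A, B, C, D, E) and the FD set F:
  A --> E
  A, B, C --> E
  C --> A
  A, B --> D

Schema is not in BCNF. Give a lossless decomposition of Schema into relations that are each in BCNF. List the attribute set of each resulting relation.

{A, C}; {A, E}; {B, C, D}

Candidate key of the original relation: {B, C}.
Within {A, B, C, D, E}: {A}⁺ ∩ {A, B, C, D, E} = {A, E}, not the whole set, so A --> E violates BCNF; decompose into {A, E} and {A, B, C, D}.
{A, E} has no BCNF violation.
Within {A, B, C, D}: {C}⁺ ∩ {A, B, C, D} = {A, C}, not the whole set, so C --> A violates BCNF; decompose into {A, C} and {B, C, D}.
{A, C} has no BCNF violation.
{B, C, D} has no BCNF violation.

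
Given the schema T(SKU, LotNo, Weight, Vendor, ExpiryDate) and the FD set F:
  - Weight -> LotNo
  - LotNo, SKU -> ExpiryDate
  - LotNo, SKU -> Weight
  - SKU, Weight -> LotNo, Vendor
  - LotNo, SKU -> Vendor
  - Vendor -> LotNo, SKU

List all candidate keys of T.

{LotNo, SKU}, {SKU, Weight}, {Vendor}

{Vendor}⁺ = {ExpiryDate, LotNo, SKU, Vendor, Weight}, which is every attribute, so {Vendor} is a candidate key.
{LotNo, SKU}⁺ = {ExpiryDate, LotNo, SKU, Vendor, Weight}, which is every attribute, so {LotNo, SKU} is a candidate key.
{SKU, Weight}⁺ = {ExpiryDate, LotNo, SKU, Vendor, Weight}, which is every attribute, so {SKU, Weight} is a candidate key.
Any other superkey properly contains one of these, so there are no further candidate keys.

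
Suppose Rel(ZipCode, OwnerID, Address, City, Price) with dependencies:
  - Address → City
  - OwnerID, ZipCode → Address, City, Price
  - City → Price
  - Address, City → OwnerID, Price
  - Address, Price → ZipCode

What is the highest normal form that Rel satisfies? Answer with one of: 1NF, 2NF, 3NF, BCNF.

2NF

Candidate keys: {Address}, {OwnerID, ZipCode}. Prime attributes: {Address, OwnerID, ZipCode}.
City → Price: {City}⁺ = {City, Price}, which is not all of the attributes, so the left side is not a superkey — BCNF is violated.
City → Price has non-prime {Price} on the right and a non-superkey on the left, so 3NF fails.
No non-prime attribute depends on a proper subset of any candidate key, so 2NF holds.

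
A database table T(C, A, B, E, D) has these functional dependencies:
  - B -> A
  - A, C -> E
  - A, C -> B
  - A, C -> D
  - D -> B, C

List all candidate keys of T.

{A, C}, {B, C}, {D}

{D}⁺ = {A, B, C, D, E} — all of the relation — so {D} is a candidate key.
{A, C}⁺ = {A, B, C, D, E} — all of the relation — so {A, C} is a candidate key.
{B, C}⁺ = {A, B, C, D, E} — all of the relation — so {B, C} is a candidate key.
Any other superkey properly contains one of these, so there are no further candidate keys.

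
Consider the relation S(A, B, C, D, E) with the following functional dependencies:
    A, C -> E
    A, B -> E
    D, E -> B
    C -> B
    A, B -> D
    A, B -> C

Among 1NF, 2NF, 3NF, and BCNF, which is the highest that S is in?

Candidate keys: {A, B}, {A, C}, {A, D, E}. Prime attributes: {A, B, C, D, E}.
For D, E -> B we have {D, E}⁺ = {B, D, E}; {D, E} is not a superkey, so BCNF fails.
But every attribute on its right side ({B}) is prime, and the same holds for every other non-superkey FD, so 3NF still holds.

3NF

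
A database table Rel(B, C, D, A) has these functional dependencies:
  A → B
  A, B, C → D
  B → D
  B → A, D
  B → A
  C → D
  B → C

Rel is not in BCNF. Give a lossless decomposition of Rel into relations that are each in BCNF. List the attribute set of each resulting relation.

Candidate keys of the original relation: {A}, {B}.
Within {A, B, C, D}: {C}⁺ ∩ {A, B, C, D} = {C, D}, not the whole set, so C → D violates BCNF; decompose into {C, D} and {A, B, C}.
{C, D} is in BCNF.
{A, B, C} is in BCNF.

{A, B, C}; {C, D}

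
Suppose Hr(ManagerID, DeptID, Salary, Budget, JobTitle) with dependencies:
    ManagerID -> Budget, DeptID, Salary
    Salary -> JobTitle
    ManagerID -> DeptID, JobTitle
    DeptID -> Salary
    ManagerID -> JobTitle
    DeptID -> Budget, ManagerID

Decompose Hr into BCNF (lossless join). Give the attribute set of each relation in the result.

{Budget, DeptID, ManagerID, Salary}; {JobTitle, Salary}

Candidate keys of the original relation: {DeptID}, {ManagerID}.
{Budget, DeptID, JobTitle, ManagerID, Salary}: {Salary} determines {JobTitle, Salary} here but is not a superkey — split on Salary -> JobTitle, giving {JobTitle, Salary} and {Budget, DeptID, ManagerID, Salary}.
{JobTitle, Salary} has no BCNF violation.
{Budget, DeptID, ManagerID, Salary} has no BCNF violation.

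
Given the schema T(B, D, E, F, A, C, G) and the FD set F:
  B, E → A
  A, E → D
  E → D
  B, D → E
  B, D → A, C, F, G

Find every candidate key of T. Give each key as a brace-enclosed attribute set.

{B, D}, {B, E}

No FD produces {B}, so it must be in every candidate key.
Closure of {B, D} is {A, B, C, D, E, F, G}, the whole schema; {B, D} is a candidate key.
Closure of {B, E} is {A, B, C, D, E, F, G}, the whole schema; {B, E} is a candidate key.
These are minimal and exhaustive — every other superkey contains one of them.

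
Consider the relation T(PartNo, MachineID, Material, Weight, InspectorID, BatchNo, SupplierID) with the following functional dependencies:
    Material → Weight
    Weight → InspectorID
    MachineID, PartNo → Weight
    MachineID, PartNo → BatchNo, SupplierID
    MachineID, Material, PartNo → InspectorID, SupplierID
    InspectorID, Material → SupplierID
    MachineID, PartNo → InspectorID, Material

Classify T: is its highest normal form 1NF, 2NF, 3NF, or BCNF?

Candidate key: {MachineID, PartNo}. Prime attributes: {MachineID, PartNo}.
Material → Weight breaks BCNF: {Material}⁺ = {InspectorID, Material, SupplierID, Weight}, so {Material} is not a superkey.
Material → Weight determines the non-prime attribute {Weight} from a non-superkey — 3NF is violated.
No proper subset of a key has a non-prime attribute in its closure, so there is no partial dependency; 2NF holds.

2NF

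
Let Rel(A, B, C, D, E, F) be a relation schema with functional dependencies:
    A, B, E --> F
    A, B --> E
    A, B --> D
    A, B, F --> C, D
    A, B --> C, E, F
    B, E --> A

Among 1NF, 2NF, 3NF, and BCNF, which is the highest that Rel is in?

Candidate keys: {A, B}, {B, E}. Prime attributes: {A, B, E}.
The left-hand side of every FD is a superkey, so BCNF is satisfied.

BCNF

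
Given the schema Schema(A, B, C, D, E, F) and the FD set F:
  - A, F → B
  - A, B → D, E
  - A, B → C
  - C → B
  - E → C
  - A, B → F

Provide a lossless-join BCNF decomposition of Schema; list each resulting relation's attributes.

{A, D, E, F}; {B, C}; {C, E}

Candidate keys of the original relation: {A, B}, {A, C}, {A, E}, {A, F}.
Within {A, B, C, D, E, F}: {C}⁺ ∩ {A, B, C, D, E, F} = {B, C}, not the whole set, so C → B violates BCNF; decompose into {B, C} and {A, C, D, E, F}.
{B, C} has no BCNF violation.
Within {A, C, D, E, F}: {E}⁺ ∩ {A, C, D, E, F} = {C, E}, not the whole set, so E → C violates BCNF; decompose into {C, E} and {A, D, E, F}.
{C, E} has no BCNF violation.
{A, D, E, F} has no BCNF violation.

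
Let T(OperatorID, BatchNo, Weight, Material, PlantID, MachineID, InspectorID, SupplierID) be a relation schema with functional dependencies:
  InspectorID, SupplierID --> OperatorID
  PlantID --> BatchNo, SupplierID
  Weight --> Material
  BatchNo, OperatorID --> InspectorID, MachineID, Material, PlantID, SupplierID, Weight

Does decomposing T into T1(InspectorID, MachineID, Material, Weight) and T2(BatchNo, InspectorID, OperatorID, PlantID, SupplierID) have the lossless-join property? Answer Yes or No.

Common attributes: {InspectorID}; their closure is {InspectorID}.
The closure covers neither T1 nor T2 entirely; the join is not lossless.

No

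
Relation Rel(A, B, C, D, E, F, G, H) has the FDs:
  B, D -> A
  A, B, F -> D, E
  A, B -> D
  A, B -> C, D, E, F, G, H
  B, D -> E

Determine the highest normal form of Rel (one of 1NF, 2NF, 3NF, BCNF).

Candidate keys: {A, B}, {B, D}. Prime attributes: {A, B, D}.
The left-hand side of every FD is a superkey, so BCNF is satisfied.

BCNF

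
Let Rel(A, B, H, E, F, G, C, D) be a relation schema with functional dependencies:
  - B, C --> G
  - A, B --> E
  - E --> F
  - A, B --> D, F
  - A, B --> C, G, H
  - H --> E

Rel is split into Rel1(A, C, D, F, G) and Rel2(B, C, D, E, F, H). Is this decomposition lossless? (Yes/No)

No

Common attributes: {C, D, F}; their closure is {C, D, F}.
The closure covers neither Rel1 nor Rel2 entirely; the join is not lossless.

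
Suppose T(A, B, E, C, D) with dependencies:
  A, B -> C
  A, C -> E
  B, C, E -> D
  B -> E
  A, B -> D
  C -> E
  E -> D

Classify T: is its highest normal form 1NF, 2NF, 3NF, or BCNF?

Candidate key: {A, B}. Prime attributes: {A, B}.
A, C -> E breaks BCNF: {A, C}⁺ = {A, C, D, E}, so {A, C} is not a superkey.
Because {E} is non-prime and the left side of A, C -> E is not a superkey, the relation is not in 3NF.
The proper key subset {B} of {A, B} determines non-prime {D, E}, so the relation is not even in 2NF.

1NF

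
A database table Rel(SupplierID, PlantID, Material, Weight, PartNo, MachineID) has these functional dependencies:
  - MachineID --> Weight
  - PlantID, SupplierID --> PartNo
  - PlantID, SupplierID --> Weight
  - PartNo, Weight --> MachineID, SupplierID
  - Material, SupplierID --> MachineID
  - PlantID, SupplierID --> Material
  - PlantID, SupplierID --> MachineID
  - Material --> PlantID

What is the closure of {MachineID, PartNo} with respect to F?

{MachineID, PartNo, SupplierID, Weight}

Start with {MachineID, PartNo}.
MachineID --> Weight applies; add {Weight} → now {MachineID, PartNo, Weight}.
PartNo, Weight --> MachineID, SupplierID applies; add {SupplierID} → now {MachineID, PartNo, SupplierID, Weight}.
No further FD applies.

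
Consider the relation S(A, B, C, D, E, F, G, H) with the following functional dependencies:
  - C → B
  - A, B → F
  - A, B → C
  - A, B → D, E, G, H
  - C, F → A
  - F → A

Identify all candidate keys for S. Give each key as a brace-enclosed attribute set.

{A, B}, {A, C}, {B, F}, {C, F}

Closure of {A, B} is {A, B, C, D, E, F, G, H}, the whole schema; {A, B} is a candidate key.
Closure of {A, C} is {A, B, C, D, E, F, G, H}, the whole schema; {A, C} is a candidate key.
Closure of {B, F} is {A, B, C, D, E, F, G, H}, the whole schema; {B, F} is a candidate key.
Closure of {C, F} is {A, B, C, D, E, F, G, H}, the whole schema; {C, F} is a candidate key.
These are minimal and exhaustive — every other superkey contains one of them.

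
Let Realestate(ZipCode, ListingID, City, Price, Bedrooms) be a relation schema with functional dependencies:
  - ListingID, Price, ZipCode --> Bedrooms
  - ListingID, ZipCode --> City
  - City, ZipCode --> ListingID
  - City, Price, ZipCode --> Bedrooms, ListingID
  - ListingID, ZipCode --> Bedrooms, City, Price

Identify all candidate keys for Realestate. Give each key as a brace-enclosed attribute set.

No FD produces {ZipCode}, so it must be in every candidate key.
{City, ZipCode} is a candidate key since {City, ZipCode}⁺ = {Bedrooms, City, ListingID, Price, ZipCode} covers every attribute.
{ListingID, ZipCode} is a candidate key since {ListingID, ZipCode}⁺ = {Bedrooms, City, ListingID, Price, ZipCode} covers every attribute.
These are minimal and exhaustive — every other superkey contains one of them.

{City, ZipCode}, {ListingID, ZipCode}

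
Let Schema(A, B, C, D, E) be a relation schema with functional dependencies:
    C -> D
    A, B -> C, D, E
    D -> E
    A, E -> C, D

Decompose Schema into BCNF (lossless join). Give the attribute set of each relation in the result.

Candidate key of the original relation: {A, B}.
Within {A, B, C, D, E}: {C}⁺ ∩ {A, B, C, D, E} = {C, D, E}, not the whole set, so C -> D, E violates BCNF; decompose into {C, D, E} and {A, B, C}.
Within {C, D, E}: {D}⁺ ∩ {C, D, E} = {D, E}, not the whole set, so D -> E violates BCNF; decompose into {D, E} and {C, D}.
{D, E} has no BCNF violation.
{C, D} has no BCNF violation.
{A, B, C} has no BCNF violation.

{A, B, C}; {C, D}; {D, E}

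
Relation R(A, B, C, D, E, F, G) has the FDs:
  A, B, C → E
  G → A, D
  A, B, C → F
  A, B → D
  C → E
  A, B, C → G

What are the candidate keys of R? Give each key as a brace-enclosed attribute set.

{A, B, C}, {B, C, G}

{B, C} never appear on the right of any FD, so every key must include all of them.
{A, B, C}⁺ = {A, B, C, D, E, F, G} — all of the relation — so {A, B, C} is a candidate key.
{B, C, G}⁺ = {A, B, C, D, E, F, G} — all of the relation — so {B, C, G} is a candidate key.
These are minimal and exhaustive — every other superkey contains one of them.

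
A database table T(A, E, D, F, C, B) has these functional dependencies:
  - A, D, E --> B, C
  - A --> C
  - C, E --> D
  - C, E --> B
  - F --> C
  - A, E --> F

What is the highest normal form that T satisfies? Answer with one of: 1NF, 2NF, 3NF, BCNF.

Candidate key: {A, E}. Prime attributes: {A, E}.
For A --> C we have {A}⁺ = {A, C}; {A} is not a superkey, so BCNF fails.
Because {C} is non-prime and the left side of A --> C is not a superkey, the relation is not in 3NF.
The proper key subset {A} of {A, E} determines non-prime {C}, so the relation is not even in 2NF.

1NF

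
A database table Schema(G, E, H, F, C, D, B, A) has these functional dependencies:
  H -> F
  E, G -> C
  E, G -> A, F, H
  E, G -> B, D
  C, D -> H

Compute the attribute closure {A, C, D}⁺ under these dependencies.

{A, C, D, F, H}

Start with {A, C, D}.
C, D -> H applies; add {H} → now {A, C, D, H}.
H -> F applies; add {F} → now {A, C, D, F, H}.
No further FD applies.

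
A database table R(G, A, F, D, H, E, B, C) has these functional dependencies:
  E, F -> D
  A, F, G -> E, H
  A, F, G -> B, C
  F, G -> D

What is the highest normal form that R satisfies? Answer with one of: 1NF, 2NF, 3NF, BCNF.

Candidate key: {A, F, G}. Prime attributes: {A, F, G}.
E, F -> D breaks BCNF: {E, F}⁺ = {D, E, F}, so {E, F} is not a superkey.
E, F -> D determines the non-prime attribute {D} from a non-superkey — 3NF is violated.
The proper key subset {F, G} of {A, F, G} determines non-prime {D}, so the relation is not even in 2NF.

1NF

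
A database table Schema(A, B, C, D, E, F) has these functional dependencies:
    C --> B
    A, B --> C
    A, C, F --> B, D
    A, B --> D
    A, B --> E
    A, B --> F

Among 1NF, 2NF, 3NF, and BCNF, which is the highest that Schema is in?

3NF

Candidate keys: {A, B}, {A, C}. Prime attributes: {A, B, C}.
For C --> B we have {C}⁺ = {B, C}; {C} is not a superkey, so BCNF fails.
Since {B} ⊆ prime attributes and every other non-superkey FD also has a prime right side, the schema is in 3NF.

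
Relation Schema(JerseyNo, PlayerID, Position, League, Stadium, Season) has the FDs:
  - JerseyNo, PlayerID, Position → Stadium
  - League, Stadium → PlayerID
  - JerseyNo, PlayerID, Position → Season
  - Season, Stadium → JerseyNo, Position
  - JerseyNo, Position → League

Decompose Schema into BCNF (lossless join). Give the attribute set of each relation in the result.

Candidate keys of the original relation: {JerseyNo, PlayerID, Position}, {JerseyNo, Position, Stadium}, {Season, Stadium}.
Within {JerseyNo, League, PlayerID, Position, Season, Stadium}: {League, Stadium}⁺ ∩ {JerseyNo, League, PlayerID, Position, Season, Stadium} = {League, PlayerID, Stadium}, not the whole set, so League, Stadium → PlayerID violates BCNF; decompose into {League, PlayerID, Stadium} and {JerseyNo, League, Position, Season, Stadium}.
{League, PlayerID, Stadium} has no BCNF violation.
Within {JerseyNo, League, Position, Season, Stadium}: {JerseyNo, Position}⁺ ∩ {JerseyNo, League, Position, Season, Stadium} = {JerseyNo, League, Position}, not the whole set, so JerseyNo, Position → League violates BCNF; decompose into {JerseyNo, League, Position} and {JerseyNo, Position, Season, Stadium}.
{JerseyNo, League, Position} has no BCNF violation.
{JerseyNo, Position, Season, Stadium} has no BCNF violation.

{JerseyNo, League, Position}; {JerseyNo, Position, Season, Stadium}; {League, PlayerID, Stadium}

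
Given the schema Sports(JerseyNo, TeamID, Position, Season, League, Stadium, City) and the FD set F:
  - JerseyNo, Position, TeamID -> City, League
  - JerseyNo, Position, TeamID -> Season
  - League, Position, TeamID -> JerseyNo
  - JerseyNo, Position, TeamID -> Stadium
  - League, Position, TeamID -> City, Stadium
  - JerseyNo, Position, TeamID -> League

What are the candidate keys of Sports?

{JerseyNo, Position, TeamID}, {League, Position, TeamID}

No FD produces {Position, TeamID}, so they must be in every candidate key.
{JerseyNo, Position, TeamID}⁺ = {City, JerseyNo, League, Position, Season, Stadium, TeamID} — all of the relation — so {JerseyNo, Position, TeamID} is a candidate key.
{League, Position, TeamID}⁺ = {City, JerseyNo, League, Position, Season, Stadium, TeamID} — all of the relation — so {League, Position, TeamID} is a candidate key.
These are minimal and exhaustive — every other superkey contains one of them.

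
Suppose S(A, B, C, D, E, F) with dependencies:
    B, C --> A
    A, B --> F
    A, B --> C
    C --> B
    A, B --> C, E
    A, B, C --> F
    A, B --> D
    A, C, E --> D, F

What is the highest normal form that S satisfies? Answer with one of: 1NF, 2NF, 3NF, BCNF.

BCNF

Candidate keys: {A, B}, {C}. Prime attributes: {A, B, C}.
The left-hand side of every FD is a superkey, so BCNF is satisfied.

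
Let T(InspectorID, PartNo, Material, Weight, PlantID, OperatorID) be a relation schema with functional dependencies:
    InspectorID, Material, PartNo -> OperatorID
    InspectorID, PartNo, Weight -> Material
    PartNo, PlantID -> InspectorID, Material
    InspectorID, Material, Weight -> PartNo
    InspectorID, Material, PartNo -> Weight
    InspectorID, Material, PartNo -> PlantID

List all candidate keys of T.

{InspectorID, Material, PartNo}, {InspectorID, Material, Weight}, {InspectorID, PartNo, Weight}, {PartNo, PlantID}

{PartNo, PlantID}⁺ = {InspectorID, Material, OperatorID, PartNo, PlantID, Weight} — all of the relation — so {PartNo, PlantID} is a candidate key.
{InspectorID, Material, PartNo}⁺ = {InspectorID, Material, OperatorID, PartNo, PlantID, Weight} — all of the relation — so {InspectorID, Material, PartNo} is a candidate key.
{InspectorID, Material, Weight}⁺ = {InspectorID, Material, OperatorID, PartNo, PlantID, Weight} — all of the relation — so {InspectorID, Material, Weight} is a candidate key.
{InspectorID, PartNo, Weight}⁺ = {InspectorID, Material, OperatorID, PartNo, PlantID, Weight} — all of the relation — so {InspectorID, PartNo, Weight} is a candidate key.
Any other superkey properly contains one of these, so there are no further candidate keys.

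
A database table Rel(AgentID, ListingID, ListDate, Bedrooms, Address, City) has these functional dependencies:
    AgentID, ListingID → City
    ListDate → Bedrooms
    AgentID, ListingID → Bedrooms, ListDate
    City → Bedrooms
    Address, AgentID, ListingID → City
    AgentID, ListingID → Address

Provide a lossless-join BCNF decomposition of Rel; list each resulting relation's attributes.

{Address, AgentID, City, ListDate, ListingID}; {Bedrooms, ListDate}

Candidate key of the original relation: {AgentID, ListingID}.
Within {Address, AgentID, Bedrooms, City, ListDate, ListingID}: {ListDate}⁺ ∩ {Address, AgentID, Bedrooms, City, ListDate, ListingID} = {Bedrooms, ListDate}, not the whole set, so ListDate → Bedrooms violates BCNF; decompose into {Bedrooms, ListDate} and {Address, AgentID, City, ListDate, ListingID}.
{Bedrooms, ListDate} is in BCNF.
{Address, AgentID, City, ListDate, ListingID} is in BCNF.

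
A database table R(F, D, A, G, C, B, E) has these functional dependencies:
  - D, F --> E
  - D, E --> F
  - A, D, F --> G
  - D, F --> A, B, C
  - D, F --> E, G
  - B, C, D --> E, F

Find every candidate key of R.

{B, C, D}, {D, E}, {D, F}

{D} never appears on the right of any FD, so every key must include it.
Closure of {D, E} is {A, B, C, D, E, F, G}, the whole schema; {D, E} is a candidate key.
Closure of {D, F} is {A, B, C, D, E, F, G}, the whole schema; {D, F} is a candidate key.
Closure of {B, C, D} is {A, B, C, D, E, F, G}, the whole schema; {B, C, D} is a candidate key.
These are minimal and exhaustive — every other superkey contains one of them.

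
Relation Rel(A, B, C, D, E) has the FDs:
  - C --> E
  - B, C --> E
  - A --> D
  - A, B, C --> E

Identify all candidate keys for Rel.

No FD produces {A, B, C}, so they must be in every candidate key.
{A, B, C}⁺ = {A, B, C, D, E} — all of the relation — so {A, B, C} is a candidate key.
No smaller or unrelated set reaches every attribute, so there are no other keys.

{A, B, C}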